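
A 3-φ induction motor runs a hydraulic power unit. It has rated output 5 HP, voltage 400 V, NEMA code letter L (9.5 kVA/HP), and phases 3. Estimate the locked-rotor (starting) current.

S_LR = 9.5 × 5 = 47.5 kVA
I_LR = S_LR/(√3·V_L) = 47500/(1.732×400) = 68.6 A

68.6 A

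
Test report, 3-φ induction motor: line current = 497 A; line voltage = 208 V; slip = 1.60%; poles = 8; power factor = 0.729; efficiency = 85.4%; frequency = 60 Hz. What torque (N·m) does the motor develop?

P_in = √3·V·I·cosφ = 1.732 × 208 × 497 × 0.729 = 130525 W
P_out = η·P_in = 0.854 × 130525 = 111468 W
n_s = 120×60/8 = 900 rpm; n = 900×(1−0.016) = 886 rpm
ω = 2π×886/60 = 92.78 rad/s
τ = P_out/ω = 111468/92.78 = 1200 N·m

1200 N·m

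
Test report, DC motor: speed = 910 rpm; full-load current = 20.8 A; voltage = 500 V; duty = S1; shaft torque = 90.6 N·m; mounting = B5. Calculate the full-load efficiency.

ω = 2π × 910/60 = 95.29 rad/s; P_out = τω = 90.6 × 95.29 = 8633 W
P_in = V·I = 500 × 20.8 = 10400 W
η = P_out / P_in = 8633 / 10400 = 0.830 = 83.0%

83.0 %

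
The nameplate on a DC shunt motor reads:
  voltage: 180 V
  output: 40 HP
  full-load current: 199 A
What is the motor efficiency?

P_out = 40 × 746 = 29840 W
P_in = V·I = 180 × 199 = 35820 W
η = P_out / P_in = 29840 / 35820 = 0.833 = 83.3%

83.3 %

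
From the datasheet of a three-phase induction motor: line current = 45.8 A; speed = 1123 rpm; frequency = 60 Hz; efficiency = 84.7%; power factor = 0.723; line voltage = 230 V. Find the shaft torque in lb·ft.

70.1 lb·ft

P_in = √3·V·I·cosφ = 1.732 × 230 × 45.8 × 0.723 = 13191 W
P_out = η·P_in = 0.847 × 13191 = 11173 W
n = 1123 rpm
ω = 2π×1123/60 = 117.6 rad/s
τ = P_out/ω = 11173/117.6 = 95.01 N·m
In lb·ft: 95.01/1.356 = 70.1 lb·ft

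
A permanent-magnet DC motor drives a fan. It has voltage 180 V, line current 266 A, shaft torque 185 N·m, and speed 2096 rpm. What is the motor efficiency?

ω = 2π × 2096/60 = 219.5 rad/s; P_out = τω = 185 × 219.5 = 40608 W
P_in = V·I = 180 × 266 = 47880 W
η = P_out / P_in = 40608 / 47880 = 0.848 = 84.8%

84.8 %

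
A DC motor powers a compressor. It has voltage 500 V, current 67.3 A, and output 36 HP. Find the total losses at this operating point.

P_in = V·I = 500×67.3 = 33650 W
P_out = 36×746 = 26856 W
Losses = P_in − P_out = 33650 − 26856 = 6794 W

6.79 kW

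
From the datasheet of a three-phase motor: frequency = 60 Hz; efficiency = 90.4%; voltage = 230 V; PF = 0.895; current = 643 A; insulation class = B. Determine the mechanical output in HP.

278 HP

P_in = √3·V·I·cosφ = 1.732 × 230 × 643 × 0.895 = 229250 W
P_out = η·P_in = 0.904 × 229250 = 207242 W
= 207242/746 = 278 HP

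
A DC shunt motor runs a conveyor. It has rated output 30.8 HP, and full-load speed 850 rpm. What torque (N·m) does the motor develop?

P_out = 30.8 × 746 = 22977 W
ω = 2π × 850/60 = 89.01 rad/s
τ = P_out/ω = 22977/89.01 = 258 N·m

258 N·m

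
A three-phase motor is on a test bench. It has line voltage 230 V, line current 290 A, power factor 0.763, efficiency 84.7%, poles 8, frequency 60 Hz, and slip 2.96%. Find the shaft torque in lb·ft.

P_in = √3·V·I·cosφ = 1.732 × 230 × 290 × 0.763 = 88145 W
P_out = η·P_in = 0.847 × 88145 = 74659 W
n_s = 120×60/8 = 900 rpm; n = 900×(1−0.0296) = 873 rpm
ω = 2π×873/60 = 91.42 rad/s
τ = P_out/ω = 74659/91.42 = 816.7 N·m
In lb·ft: 816.7/1.356 = 602 lb·ft

602 lb·ft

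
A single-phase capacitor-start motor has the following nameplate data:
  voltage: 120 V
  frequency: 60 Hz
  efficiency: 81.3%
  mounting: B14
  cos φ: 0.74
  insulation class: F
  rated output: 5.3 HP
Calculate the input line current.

54.8 A

P_out = 5.3 × 746 = 3954 W
P_in = P_out / η = 3954 / 0.813 = 4863 W
I = P_in / (V·cosφ) = 4863 / (120 × 0.74) = 54.8 A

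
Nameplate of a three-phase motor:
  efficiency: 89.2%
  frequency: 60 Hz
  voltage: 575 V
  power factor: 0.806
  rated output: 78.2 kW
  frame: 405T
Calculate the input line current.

P_out = 78.2 kW = 78200 W
P_in = P_out / η = 78200 / 0.892 = 87668 W
I_L = P_in / (√3·V_L·cosφ) = 87668 / (1.732 × 575 × 0.806) = 109 A

109 A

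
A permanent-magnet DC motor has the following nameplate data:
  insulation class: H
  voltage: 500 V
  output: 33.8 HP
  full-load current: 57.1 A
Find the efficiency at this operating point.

88.3 %

P_out = 33.8 × 746 = 25215 W
P_in = V·I = 500 × 57.1 = 28550 W
η = P_out / P_in = 25215 / 28550 = 0.883 = 88.3%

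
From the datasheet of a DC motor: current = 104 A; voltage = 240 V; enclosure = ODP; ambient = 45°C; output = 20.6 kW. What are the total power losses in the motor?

4.36 kW

P_in = V·I = 240×104 = 24960 W
P_out = 20600 W
Losses = P_in − P_out = 24960 − 20600 = 4360 W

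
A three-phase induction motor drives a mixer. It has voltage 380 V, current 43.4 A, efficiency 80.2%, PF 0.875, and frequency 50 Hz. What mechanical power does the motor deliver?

20 kW

P_in = √3·V·I·cosφ = 1.732 × 380 × 43.4 × 0.875 = 24994 W
P_out = η·P_in = 0.802 × 24994 = 20045 W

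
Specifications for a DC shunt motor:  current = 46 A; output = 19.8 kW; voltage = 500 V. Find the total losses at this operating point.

P_in = V·I = 500×46 = 23000 W
P_out = 19800 W
Losses = P_in − P_out = 23000 − 19800 = 3200 W

3200 W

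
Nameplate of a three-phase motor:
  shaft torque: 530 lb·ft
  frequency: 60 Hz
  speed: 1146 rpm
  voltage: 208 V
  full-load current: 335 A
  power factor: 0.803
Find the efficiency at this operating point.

89.0 %

τ = 530 lb·ft × 1.356 = 718.7 N·m
ω = 2π × 1146/60 = 120 rad/s; P_out = τω = 718.7 × 120 = 86244 W
P_in = √3·V_L·I_L·cosφ = 1.732 × 208 × 335 × 0.803 = 96911 W
η = P_out / P_in = 86244 / 96911 = 0.890 = 89.0%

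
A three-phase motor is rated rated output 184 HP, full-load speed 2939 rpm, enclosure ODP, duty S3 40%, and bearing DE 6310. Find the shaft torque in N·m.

446 N·m

P_out = 184 × 746 = 137264 W
ω = 2π × 2939/60 = 307.8 rad/s
τ = P_out/ω = 137264/307.8 = 446 N·m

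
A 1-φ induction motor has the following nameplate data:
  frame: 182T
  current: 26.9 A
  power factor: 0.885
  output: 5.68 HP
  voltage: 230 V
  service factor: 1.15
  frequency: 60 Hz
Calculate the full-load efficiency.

P_out = 5.68 × 746 = 4237 W
P_in = V·I·cosφ = 230 × 26.9 × 0.885 = 5475 W
η = P_out / P_in = 4237 / 5475 = 0.774 = 77.4%

77.4 %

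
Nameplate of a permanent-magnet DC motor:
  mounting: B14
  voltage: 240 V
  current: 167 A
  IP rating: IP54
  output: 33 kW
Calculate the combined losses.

7.08 kW

P_in = V·I = 240×167 = 40080 W
P_out = 33000 W
Losses = P_in − P_out = 40080 − 33000 = 7080 W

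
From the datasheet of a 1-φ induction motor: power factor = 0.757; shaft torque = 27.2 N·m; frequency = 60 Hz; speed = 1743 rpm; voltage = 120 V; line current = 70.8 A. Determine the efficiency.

77.2 %

ω = 2π × 1743/60 = 182.5 rad/s; P_out = τω = 27.2 × 182.5 = 4964 W
P_in = V·I·cosφ = 120 × 70.8 × 0.757 = 6431 W
η = P_out / P_in = 4964 / 6431 = 0.772 = 77.2%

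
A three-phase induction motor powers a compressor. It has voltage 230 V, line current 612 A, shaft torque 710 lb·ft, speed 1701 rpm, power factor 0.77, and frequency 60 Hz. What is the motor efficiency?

τ = 710 lb·ft × 1.356 = 962.8 N·m
ω = 2π × 1701/60 = 178.1 rad/s; P_out = τω = 962.8 × 178.1 = 171475 W
P_in = √3·V_L·I_L·cosφ = 1.732 × 230 × 612 × 0.77 = 187723 W
η = P_out / P_in = 171475 / 187723 = 0.913 = 91.3%

91.3 %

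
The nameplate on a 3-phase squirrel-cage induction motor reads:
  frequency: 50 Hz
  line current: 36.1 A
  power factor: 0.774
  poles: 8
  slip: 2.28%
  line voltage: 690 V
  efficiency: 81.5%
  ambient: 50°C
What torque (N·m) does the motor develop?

P_in = √3·V·I·cosφ = 1.732 × 690 × 36.1 × 0.774 = 33392 W
P_out = η·P_in = 0.815 × 33392 = 27214 W
n_s = 120×50/8 = 750 rpm; n = 750×(1−0.0228) = 733 rpm
ω = 2π×733/60 = 76.76 rad/s
τ = P_out/ω = 27214/76.76 = 355 N·m

355 N·m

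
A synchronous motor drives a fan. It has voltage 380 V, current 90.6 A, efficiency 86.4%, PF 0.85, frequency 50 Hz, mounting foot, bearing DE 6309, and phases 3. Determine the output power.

P_in = √3·V·I·cosφ = 1.732 × 380 × 90.6 × 0.85 = 50685 W
P_out = η·P_in = 0.864 × 50685 = 43792 W

43.8 kW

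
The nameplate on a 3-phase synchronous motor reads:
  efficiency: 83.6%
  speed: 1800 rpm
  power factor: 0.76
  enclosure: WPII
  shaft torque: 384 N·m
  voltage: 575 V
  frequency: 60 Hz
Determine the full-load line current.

ω = 2π×1800/60 = 188.5 rad/s; P_out = τω = 384 × 188.5 = 72384 W
P_in = P_out / η = 72384 / 0.836 = 86584 W
I_L = P_in / (√3·V_L·cosφ) = 86584 / (1.732 × 575 × 0.76) = 114 A

114 A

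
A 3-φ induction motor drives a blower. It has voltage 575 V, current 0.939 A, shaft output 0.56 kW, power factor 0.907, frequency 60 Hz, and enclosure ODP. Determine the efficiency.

66.0 %

P_out = 0.56 kW = 560 W
P_in = √3·V_L·I_L·cosφ = 1.732 × 575 × 0.939 × 0.907 = 848 W
η = P_out / P_in = 560 / 848 = 0.660 = 66.0%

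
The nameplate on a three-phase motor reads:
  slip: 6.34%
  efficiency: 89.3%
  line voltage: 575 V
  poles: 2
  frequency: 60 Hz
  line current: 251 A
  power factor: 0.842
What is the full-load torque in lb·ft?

393 lb·ft

P_in = √3·V·I·cosφ = 1.732 × 575 × 251 × 0.842 = 210475 W
P_out = η·P_in = 0.893 × 210475 = 187954 W
n_s = 120×60/2 = 3600 rpm; n = 3600×(1−0.0634) = 3372 rpm
ω = 2π×3372/60 = 353.1 rad/s
τ = P_out/ω = 187954/353.1 = 532.3 N·m
In lb·ft: 532.3/1.356 = 393 lb·ft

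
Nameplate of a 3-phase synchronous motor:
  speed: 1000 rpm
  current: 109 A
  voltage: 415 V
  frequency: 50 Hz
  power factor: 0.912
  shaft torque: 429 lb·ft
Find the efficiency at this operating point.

85.2 %

τ = 429 lb·ft × 1.356 = 581.7 N·m
ω = 2π × 1000/60 = 104.7 rad/s; P_out = τω = 581.7 × 104.7 = 60904 W
P_in = √3·V_L·I_L·cosφ = 1.732 × 415 × 109 × 0.912 = 71452 W
η = P_out / P_in = 60904 / 71452 = 0.852 = 85.2%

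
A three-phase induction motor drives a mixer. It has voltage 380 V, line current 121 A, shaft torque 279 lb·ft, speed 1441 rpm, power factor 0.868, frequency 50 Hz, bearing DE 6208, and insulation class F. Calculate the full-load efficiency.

82.6 %

τ = 279 lb·ft × 1.356 = 378.3 N·m
ω = 2π × 1441/60 = 150.9 rad/s; P_out = τω = 378.3 × 150.9 = 57085 W
P_in = √3·V_L·I_L·cosφ = 1.732 × 380 × 121 × 0.868 = 69125 W
η = P_out / P_in = 57085 / 69125 = 0.826 = 82.6%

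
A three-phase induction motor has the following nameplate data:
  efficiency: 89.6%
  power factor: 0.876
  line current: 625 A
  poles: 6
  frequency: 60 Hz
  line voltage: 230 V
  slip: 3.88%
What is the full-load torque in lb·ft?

P_in = √3·V·I·cosφ = 1.732 × 230 × 625 × 0.876 = 218102 W
P_out = η·P_in = 0.896 × 218102 = 195419 W
n_s = 120×60/6 = 1200 rpm; n = 1200×(1−0.0388) = 1153 rpm
ω = 2π×1153/60 = 120.7 rad/s
τ = P_out/ω = 195419/120.7 = 1619 N·m
In lb·ft: 1619/1.356 = 1190 lb·ft

1190 lb·ft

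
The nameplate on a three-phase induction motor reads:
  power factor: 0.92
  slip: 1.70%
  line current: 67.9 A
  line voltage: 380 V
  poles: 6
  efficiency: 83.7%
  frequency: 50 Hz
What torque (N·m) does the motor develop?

334 N·m

P_in = √3·V·I·cosφ = 1.732 × 380 × 67.9 × 0.92 = 41114 W
P_out = η·P_in = 0.837 × 41114 = 34412 W
n_s = 120×50/6 = 1000 rpm; n = 1000×(1−0.017) = 983 rpm
ω = 2π×983/60 = 102.9 rad/s
τ = P_out/ω = 34412/102.9 = 334 N·m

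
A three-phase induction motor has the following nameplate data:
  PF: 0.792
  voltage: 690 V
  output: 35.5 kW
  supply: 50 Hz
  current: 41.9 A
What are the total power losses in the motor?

P_in = √3·V·I·cosφ = 1.732×690×41.9×0.792 = 39658 W
P_out = 35500 W
Losses = P_in − P_out = 39658 − 35500 = 4158 W

4160 W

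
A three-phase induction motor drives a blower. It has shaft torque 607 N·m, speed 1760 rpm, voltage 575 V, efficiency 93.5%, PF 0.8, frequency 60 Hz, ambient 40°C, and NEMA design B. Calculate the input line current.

ω = 2π×1760/60 = 184.3 rad/s; P_out = τω = 607 × 184.3 = 111870 W
P_in = P_out / η = 111870 / 0.935 = 119647 W
I_L = P_in / (√3·V_L·cosφ) = 119647 / (1.732 × 575 × 0.8) = 150 A

150 A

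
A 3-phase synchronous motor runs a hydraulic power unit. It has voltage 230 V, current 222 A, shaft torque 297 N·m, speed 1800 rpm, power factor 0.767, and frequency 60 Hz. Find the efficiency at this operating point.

82.5 %

ω = 2π × 1800/60 = 188.5 rad/s; P_out = τω = 297 × 188.5 = 55985 W
P_in = √3·V_L·I_L·cosφ = 1.732 × 230 × 222 × 0.767 = 67830 W
η = P_out / P_in = 55985 / 67830 = 0.825 = 82.5%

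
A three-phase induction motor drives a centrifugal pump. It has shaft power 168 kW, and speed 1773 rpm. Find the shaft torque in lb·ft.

ω = 2π × 1773/60 = 185.7 rad/s
τ = P/ω = 168000/185.7 = 904.7 N·m
In lb·ft: 904.7/1.356 = 667 lb·ft

667 lb·ft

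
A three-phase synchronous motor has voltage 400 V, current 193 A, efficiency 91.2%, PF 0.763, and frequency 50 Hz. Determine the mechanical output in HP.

125 HP

P_in = √3·V·I·cosφ = 1.732 × 400 × 193 × 0.763 = 102021 W
P_out = η·P_in = 0.912 × 102021 = 93043 W
= 93043/746 = 125 HP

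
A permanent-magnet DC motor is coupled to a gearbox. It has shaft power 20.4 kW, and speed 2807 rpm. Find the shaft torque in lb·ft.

ω = 2π × 2807/60 = 293.9 rad/s
τ = P/ω = 20400/293.9 = 69.41 N·m
In lb·ft: 69.41/1.356 = 51.2 lb·ft

51.2 lb·ft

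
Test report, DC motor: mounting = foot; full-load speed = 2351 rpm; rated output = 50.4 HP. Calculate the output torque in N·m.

153 N·m

P_out = 50.4 × 746 = 37598 W
ω = 2π × 2351/60 = 246.2 rad/s
τ = P_out/ω = 37598/246.2 = 153 N·m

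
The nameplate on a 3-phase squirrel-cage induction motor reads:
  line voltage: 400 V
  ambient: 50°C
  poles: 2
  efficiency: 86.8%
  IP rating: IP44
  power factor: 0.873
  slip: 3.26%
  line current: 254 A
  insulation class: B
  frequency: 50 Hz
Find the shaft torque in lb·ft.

P_in = √3·V·I·cosφ = 1.732 × 400 × 254 × 0.873 = 153623 W
P_out = η·P_in = 0.868 × 153623 = 133345 W
n_s = 120×50/2 = 3000 rpm; n = 3000×(1−0.0326) = 2902 rpm
ω = 2π×2902/60 = 303.9 rad/s
τ = P_out/ω = 133345/303.9 = 438.8 N·m
In lb·ft: 438.8/1.356 = 324 lb·ft

324 lb·ft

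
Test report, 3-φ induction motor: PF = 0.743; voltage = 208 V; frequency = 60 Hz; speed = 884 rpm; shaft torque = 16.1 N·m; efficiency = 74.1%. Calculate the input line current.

ω = 2π×884/60 = 92.57 rad/s; P_out = τω = 16.1 × 92.57 = 1490 W
P_in = P_out / η = 1490 / 0.741 = 2011 W
I_L = P_in / (√3·V_L·cosφ) = 2011 / (1.732 × 208 × 0.743) = 7.51 A

7.51 A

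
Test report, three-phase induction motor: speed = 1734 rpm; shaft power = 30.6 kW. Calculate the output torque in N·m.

ω = 2π × 1734/60 = 181.6 rad/s
τ = P/ω = 30600/181.6 = 169 N·m

169 N·m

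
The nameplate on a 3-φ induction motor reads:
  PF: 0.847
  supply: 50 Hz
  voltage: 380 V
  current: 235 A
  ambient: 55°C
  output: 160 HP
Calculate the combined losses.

P_in = √3·V·I·cosφ = 1.732×380×235×0.847 = 131003 W
P_out = 160×746 = 119360 W
Losses = P_in − P_out = 131003 − 119360 = 11643 W

11600 W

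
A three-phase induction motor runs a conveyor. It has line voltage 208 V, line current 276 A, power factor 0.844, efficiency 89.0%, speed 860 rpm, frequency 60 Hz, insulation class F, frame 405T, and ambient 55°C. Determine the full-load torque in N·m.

P_in = √3·V·I·cosφ = 1.732 × 208 × 276 × 0.844 = 83919 W
P_out = η·P_in = 0.89 × 83919 = 74688 W
n = 860 rpm
ω = 2π×860/60 = 90.06 rad/s
τ = P_out/ω = 74688/90.06 = 829 N·m

829 N·m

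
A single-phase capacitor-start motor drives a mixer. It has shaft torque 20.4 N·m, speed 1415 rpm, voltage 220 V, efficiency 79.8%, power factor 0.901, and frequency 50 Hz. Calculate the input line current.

19.1 A

ω = 2π×1415/60 = 148.2 rad/s; P_out = τω = 20.4 × 148.2 = 3023 W
P_in = P_out / η = 3023 / 0.798 = 3788 W
I = P_in / (V·cosφ) = 3788 / (220 × 0.901) = 19.1 A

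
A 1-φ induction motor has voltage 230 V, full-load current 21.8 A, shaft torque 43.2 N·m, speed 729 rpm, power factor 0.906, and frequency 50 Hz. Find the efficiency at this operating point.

72.6 %

ω = 2π × 729/60 = 76.34 rad/s; P_out = τω = 43.2 × 76.34 = 3298 W
P_in = V·I·cosφ = 230 × 21.8 × 0.906 = 4543 W
η = P_out / P_in = 3298 / 4543 = 0.726 = 72.6%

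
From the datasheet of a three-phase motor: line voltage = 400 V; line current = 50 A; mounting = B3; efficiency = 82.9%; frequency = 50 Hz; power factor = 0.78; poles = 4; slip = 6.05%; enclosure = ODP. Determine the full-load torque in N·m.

P_in = √3·V·I·cosφ = 1.732 × 400 × 50 × 0.78 = 27019 W
P_out = η·P_in = 0.829 × 27019 = 22399 W
n_s = 120×50/4 = 1500 rpm; n = 1500×(1−0.0605) = 1409 rpm
ω = 2π×1409/60 = 147.6 rad/s
τ = P_out/ω = 22399/147.6 = 152 N·m

152 N·m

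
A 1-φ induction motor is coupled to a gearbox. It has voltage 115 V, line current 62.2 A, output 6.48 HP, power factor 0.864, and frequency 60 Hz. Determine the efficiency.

78.2 %

P_out = 6.48 × 746 = 4834 W
P_in = V·I·cosφ = 115 × 62.2 × 0.864 = 6180 W
η = P_out / P_in = 4834 / 6180 = 0.782 = 78.2%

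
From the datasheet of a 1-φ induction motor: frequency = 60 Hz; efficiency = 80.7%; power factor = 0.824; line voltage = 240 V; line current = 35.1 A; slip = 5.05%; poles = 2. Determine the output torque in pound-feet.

11.5 lb·ft

P_in = V·I·cosφ = 240 × 35.1 × 0.824 = 6941 W
P_out = η·P_in = 0.807 × 6941 = 5601 W
n_s = 120×60/2 = 3600 rpm; n = 3600×(1−0.0505) = 3418 rpm
ω = 2π×3418/60 = 357.9 rad/s
τ = P_out/ω = 5601/357.9 = 15.65 N·m
In lb·ft: 15.65/1.356 = 11.5 lb·ft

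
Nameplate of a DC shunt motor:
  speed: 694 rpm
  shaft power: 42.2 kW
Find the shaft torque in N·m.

ω = 2π × 694/60 = 72.68 rad/s
τ = P/ω = 42200/72.68 = 581 N·m

581 N·m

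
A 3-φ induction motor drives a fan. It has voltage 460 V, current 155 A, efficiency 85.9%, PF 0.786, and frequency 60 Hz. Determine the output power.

83.4 kW

P_in = √3·V·I·cosφ = 1.732 × 460 × 155 × 0.786 = 97064 W
P_out = η·P_in = 0.859 × 97064 = 83378 W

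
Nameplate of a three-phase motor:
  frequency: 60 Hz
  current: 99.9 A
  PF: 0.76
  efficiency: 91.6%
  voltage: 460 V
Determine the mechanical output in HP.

P_in = √3·V·I·cosφ = 1.732 × 460 × 99.9 × 0.76 = 60490 W
P_out = η·P_in = 0.916 × 60490 = 55409 W
= 55409/746 = 74.3 HP

74.3 HP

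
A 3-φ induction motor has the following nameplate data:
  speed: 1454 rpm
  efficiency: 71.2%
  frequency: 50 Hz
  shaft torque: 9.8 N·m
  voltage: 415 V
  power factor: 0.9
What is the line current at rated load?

3.24 A

ω = 2π×1454/60 = 152.3 rad/s; P_out = τω = 9.8 × 152.3 = 1493 W
P_in = P_out / η = 1493 / 0.712 = 2097 W
I_L = P_in / (√3·V_L·cosφ) = 2097 / (1.732 × 415 × 0.9) = 3.24 A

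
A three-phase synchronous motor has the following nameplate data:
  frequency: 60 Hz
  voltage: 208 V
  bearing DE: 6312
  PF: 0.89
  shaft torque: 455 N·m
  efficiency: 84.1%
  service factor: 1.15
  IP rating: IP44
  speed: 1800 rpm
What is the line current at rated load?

318 A

ω = 2π×1800/60 = 188.5 rad/s; P_out = τω = 455 × 188.5 = 85768 W
P_in = P_out / η = 85768 / 0.841 = 101983 W
I_L = P_in / (√3·V_L·cosφ) = 101983 / (1.732 × 208 × 0.89) = 318 A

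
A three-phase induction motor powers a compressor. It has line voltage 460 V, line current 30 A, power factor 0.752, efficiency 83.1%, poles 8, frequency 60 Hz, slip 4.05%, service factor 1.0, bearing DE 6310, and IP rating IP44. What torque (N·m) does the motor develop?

P_in = √3·V·I·cosφ = 1.732 × 460 × 30 × 0.752 = 17974 W
P_out = η·P_in = 0.831 × 17974 = 14936 W
n_s = 120×60/8 = 900 rpm; n = 900×(1−0.0405) = 864 rpm
ω = 2π×864/60 = 90.48 rad/s
τ = P_out/ω = 14936/90.48 = 165 N·m

165 N·m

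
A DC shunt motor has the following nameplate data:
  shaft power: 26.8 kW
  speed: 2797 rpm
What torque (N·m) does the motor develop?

ω = 2π × 2797/60 = 292.9 rad/s
τ = P/ω = 26800/292.9 = 91.5 N·m

91.5 N·m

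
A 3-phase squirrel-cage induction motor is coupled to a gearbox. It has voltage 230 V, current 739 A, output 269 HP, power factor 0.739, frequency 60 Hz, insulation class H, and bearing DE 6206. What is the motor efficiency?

P_out = 269 × 746 = 200674 W
P_in = √3·V_L·I_L·cosφ = 1.732 × 230 × 739 × 0.739 = 217553 W
η = P_out / P_in = 200674 / 217553 = 0.922 = 92.2%

92.2 %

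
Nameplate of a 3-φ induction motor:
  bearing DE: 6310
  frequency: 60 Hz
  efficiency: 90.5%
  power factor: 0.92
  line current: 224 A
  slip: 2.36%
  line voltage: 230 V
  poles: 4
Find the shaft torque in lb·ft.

298 lb·ft

P_in = √3·V·I·cosφ = 1.732 × 230 × 224 × 0.92 = 82094 W
P_out = η·P_in = 0.905 × 82094 = 74295 W
n_s = 120×60/4 = 1800 rpm; n = 1800×(1−0.0236) = 1758 rpm
ω = 2π×1758/60 = 184.1 rad/s
τ = P_out/ω = 74295/184.1 = 403.6 N·m
In lb·ft: 403.6/1.356 = 298 lb·ft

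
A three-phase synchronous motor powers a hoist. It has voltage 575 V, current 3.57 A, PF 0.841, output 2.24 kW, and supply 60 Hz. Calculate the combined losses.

P_in = √3·V·I·cosφ = 1.732×575×3.57×0.841 = 2990 W
P_out = 2240 W
Losses = P_in − P_out = 2990 − 2240 = 750 W

750 W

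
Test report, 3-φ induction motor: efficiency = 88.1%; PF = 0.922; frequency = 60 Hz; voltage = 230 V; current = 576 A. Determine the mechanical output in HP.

P_in = √3·V·I·cosφ = 1.732 × 230 × 576 × 0.922 = 211558 W
P_out = η·P_in = 0.881 × 211558 = 186383 W
= 186383/746 = 250 HP

250 HP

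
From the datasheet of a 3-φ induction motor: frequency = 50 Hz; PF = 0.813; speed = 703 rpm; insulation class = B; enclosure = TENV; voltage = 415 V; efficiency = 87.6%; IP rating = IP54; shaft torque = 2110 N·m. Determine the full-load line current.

ω = 2π×703/60 = 73.62 rad/s; P_out = τω = 2110 × 73.62 = 155338 W
P_in = P_out / η = 155338 / 0.876 = 177326 W
I_L = P_in / (√3·V_L·cosφ) = 177326 / (1.732 × 415 × 0.813) = 303 A

303 A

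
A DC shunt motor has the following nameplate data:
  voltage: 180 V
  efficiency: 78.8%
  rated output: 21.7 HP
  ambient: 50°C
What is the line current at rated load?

P_out = 21.7 × 746 = 16188 W
P_in = P_out / η = 16188 / 0.788 = 20543 W
I = P_in / V = 20543 / 180 = 114 A

114 A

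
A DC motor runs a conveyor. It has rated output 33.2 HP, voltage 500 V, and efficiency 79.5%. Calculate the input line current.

P_out = 33.2 × 746 = 24767 W
P_in = P_out / η = 24767 / 0.795 = 31153 W
I = P_in / V = 31153 / 500 = 62.3 A

62.3 A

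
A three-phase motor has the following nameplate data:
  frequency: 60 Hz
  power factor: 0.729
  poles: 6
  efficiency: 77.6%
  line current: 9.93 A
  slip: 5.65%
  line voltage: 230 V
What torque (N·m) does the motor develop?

18.9 N·m

P_in = √3·V·I·cosφ = 1.732 × 230 × 9.93 × 0.729 = 2884 W
P_out = η·P_in = 0.776 × 2884 = 2238 W
n_s = 120×60/6 = 1200 rpm; n = 1200×(1−0.0565) = 1132 rpm
ω = 2π×1132/60 = 118.5 rad/s
τ = P_out/ω = 2238/118.5 = 18.9 N·m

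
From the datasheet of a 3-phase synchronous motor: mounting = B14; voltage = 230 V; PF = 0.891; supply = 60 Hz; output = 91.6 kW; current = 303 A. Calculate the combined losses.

P_in = √3·V·I·cosφ = 1.732×230×303×0.891 = 107546 W
P_out = 91600 W
Losses = P_in − P_out = 107546 − 91600 = 15946 W

15900 W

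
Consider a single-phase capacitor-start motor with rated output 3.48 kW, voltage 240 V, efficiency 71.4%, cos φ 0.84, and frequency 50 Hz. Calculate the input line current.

P_out = 3.48 kW = 3480 W
P_in = P_out / η = 3480 / 0.714 = 4874 W
I = P_in / (V·cosφ) = 4874 / (240 × 0.84) = 24.2 A

24.2 A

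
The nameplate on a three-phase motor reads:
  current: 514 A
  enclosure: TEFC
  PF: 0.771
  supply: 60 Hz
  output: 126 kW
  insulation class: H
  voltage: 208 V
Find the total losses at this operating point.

16.8 kW

P_in = √3·V·I·cosφ = 1.732×208×514×0.771 = 142767 W
P_out = 126000 W
Losses = P_in − P_out = 142767 − 126000 = 16767 W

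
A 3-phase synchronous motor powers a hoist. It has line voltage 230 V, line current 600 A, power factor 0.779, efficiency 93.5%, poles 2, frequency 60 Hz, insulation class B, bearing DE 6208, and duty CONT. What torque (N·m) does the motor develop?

462 N·m

P_in = √3·V·I·cosφ = 1.732 × 230 × 600 × 0.779 = 186193 W
P_out = η·P_in = 0.935 × 186193 = 174090 W
n = n_s = 120×60/2 = 3600 rpm (synchronous)
ω = 2π×3600/60 = 377 rad/s
τ = P_out/ω = 174090/377 = 462 N·m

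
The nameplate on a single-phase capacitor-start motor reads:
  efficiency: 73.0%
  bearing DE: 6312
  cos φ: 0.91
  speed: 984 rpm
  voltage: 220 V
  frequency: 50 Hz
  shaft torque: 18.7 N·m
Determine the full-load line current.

13.2 A

ω = 2π×984/60 = 103 rad/s; P_out = τω = 18.7 × 103 = 1926 W
P_in = P_out / η = 1926 / 0.730 = 2638 W
I = P_in / (V·cosφ) = 2638 / (220 × 0.91) = 13.2 A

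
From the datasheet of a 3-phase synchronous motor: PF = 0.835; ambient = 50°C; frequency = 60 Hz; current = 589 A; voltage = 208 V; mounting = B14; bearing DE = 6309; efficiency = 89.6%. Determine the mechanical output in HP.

213 HP

P_in = √3·V·I·cosφ = 1.732 × 208 × 589 × 0.835 = 177179 W
P_out = η·P_in = 0.896 × 177179 = 158752 W
= 158752/746 = 213 HP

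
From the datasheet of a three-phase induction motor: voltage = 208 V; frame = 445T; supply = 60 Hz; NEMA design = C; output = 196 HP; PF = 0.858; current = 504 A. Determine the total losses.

P_in = √3·V·I·cosφ = 1.732×208×504×0.858 = 155786 W
P_out = 196×746 = 146216 W
Losses = P_in − P_out = 155786 − 146216 = 9570 W

9570 W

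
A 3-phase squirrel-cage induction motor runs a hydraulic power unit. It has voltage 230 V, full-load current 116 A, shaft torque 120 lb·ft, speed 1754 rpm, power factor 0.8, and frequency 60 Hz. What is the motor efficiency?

τ = 120 lb·ft × 1.356 = 162.7 N·m
ω = 2π × 1754/60 = 183.7 rad/s; P_out = τω = 162.7 × 183.7 = 29888 W
P_in = √3·V_L·I_L·cosφ = 1.732 × 230 × 116 × 0.8 = 36968 W
η = P_out / P_in = 29888 / 36968 = 0.808 = 80.8%

80.8 %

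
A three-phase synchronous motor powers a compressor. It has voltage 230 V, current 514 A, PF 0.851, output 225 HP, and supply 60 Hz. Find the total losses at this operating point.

P_in = √3·V·I·cosφ = 1.732×230×514×0.851 = 174248 W
P_out = 225×746 = 167850 W
Losses = P_in − P_out = 174248 − 167850 = 6398 W

6.4 kW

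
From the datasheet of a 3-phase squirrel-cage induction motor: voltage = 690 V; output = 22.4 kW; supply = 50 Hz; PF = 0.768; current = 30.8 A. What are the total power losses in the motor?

5.87 kW

P_in = √3·V·I·cosφ = 1.732×690×30.8×0.768 = 28269 W
P_out = 22400 W
Losses = P_in − P_out = 28269 − 22400 = 5869 W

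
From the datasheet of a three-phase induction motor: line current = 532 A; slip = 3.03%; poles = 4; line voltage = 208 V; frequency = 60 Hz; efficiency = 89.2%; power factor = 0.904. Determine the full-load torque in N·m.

P_in = √3·V·I·cosφ = 1.732 × 208 × 532 × 0.904 = 173257 W
P_out = η·P_in = 0.892 × 173257 = 154545 W
n_s = 120×60/4 = 1800 rpm; n = 1800×(1−0.0303) = 1745 rpm
ω = 2π×1745/60 = 182.7 rad/s
τ = P_out/ω = 154545/182.7 = 846 N·m

846 N·m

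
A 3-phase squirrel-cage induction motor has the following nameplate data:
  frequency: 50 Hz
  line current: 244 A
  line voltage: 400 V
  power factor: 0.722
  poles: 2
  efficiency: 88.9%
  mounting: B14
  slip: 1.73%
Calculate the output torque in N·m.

351 N·m

P_in = √3·V·I·cosφ = 1.732 × 400 × 244 × 0.722 = 122049 W
P_out = η·P_in = 0.889 × 122049 = 108502 W
n_s = 120×50/2 = 3000 rpm; n = 3000×(1−0.0173) = 2948 rpm
ω = 2π×2948/60 = 308.7 rad/s
τ = P_out/ω = 108502/308.7 = 351 N·m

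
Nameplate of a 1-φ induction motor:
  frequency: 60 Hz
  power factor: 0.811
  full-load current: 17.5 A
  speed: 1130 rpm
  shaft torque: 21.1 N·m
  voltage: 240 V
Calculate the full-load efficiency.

ω = 2π × 1130/60 = 118.3 rad/s; P_out = τω = 21.1 × 118.3 = 2496 W
P_in = V·I·cosφ = 240 × 17.5 × 0.811 = 3406 W
η = P_out / P_in = 2496 / 3406 = 0.733 = 73.3%

73.3 %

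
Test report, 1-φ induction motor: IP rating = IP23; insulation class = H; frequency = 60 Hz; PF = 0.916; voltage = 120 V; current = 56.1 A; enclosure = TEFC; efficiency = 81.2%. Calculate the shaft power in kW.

5.01 kW

P_in = V·I·cosφ = 120 × 56.1 × 0.916 = 6167 W
P_out = η·P_in = 0.812 × 6167 = 5008 W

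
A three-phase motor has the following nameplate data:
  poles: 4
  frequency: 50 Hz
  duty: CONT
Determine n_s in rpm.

1500 rpm

n_s = 120f/p = 120×50/4 = 1500 rpm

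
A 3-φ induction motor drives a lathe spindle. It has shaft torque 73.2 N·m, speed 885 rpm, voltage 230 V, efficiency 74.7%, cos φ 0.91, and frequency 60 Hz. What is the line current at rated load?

ω = 2π×885/60 = 92.68 rad/s; P_out = τω = 73.2 × 92.68 = 6784 W
P_in = P_out / η = 6784 / 0.747 = 9082 W
I_L = P_in / (√3·V_L·cosφ) = 9082 / (1.732 × 230 × 0.91) = 25.1 A

25.1 A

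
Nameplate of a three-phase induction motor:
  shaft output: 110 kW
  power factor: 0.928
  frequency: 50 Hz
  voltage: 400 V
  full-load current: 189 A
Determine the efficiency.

90.5 %

P_out = 110 kW = 110000 W
P_in = √3·V_L·I_L·cosφ = 1.732 × 400 × 189 × 0.928 = 121512 W
η = P_out / P_in = 110000 / 121512 = 0.905 = 90.5%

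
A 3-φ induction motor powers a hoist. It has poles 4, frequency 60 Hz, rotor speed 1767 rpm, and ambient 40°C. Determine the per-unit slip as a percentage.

1.8 %

n_s = 120f/p = 120×60/4 = 1800 rpm
s = (n_s − n)/n_s = (1800 − 1767)/1800 = 0.0183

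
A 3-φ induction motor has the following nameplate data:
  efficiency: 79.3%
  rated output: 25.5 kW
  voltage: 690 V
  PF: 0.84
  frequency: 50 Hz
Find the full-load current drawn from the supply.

32 A

P_out = 25.5 kW = 25500 W
P_in = P_out / η = 25500 / 0.793 = 32156 W
I_L = P_in / (√3·V_L·cosφ) = 32156 / (1.732 × 690 × 0.84) = 32 A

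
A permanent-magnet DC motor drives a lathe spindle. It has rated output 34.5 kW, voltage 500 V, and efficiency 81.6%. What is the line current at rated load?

84.6 A

P_out = 34.5 kW = 34500 W
P_in = P_out / η = 34500 / 0.816 = 42279 W
I = P_in / V = 42279 / 500 = 84.6 A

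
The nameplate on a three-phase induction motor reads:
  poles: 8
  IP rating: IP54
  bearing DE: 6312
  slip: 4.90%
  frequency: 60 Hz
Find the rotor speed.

856 rpm

n_s = 120f/p = 120×60/8 = 900 rpm
n = n_s(1 − s) = 900 × (1 − 0.049) = 856 rpm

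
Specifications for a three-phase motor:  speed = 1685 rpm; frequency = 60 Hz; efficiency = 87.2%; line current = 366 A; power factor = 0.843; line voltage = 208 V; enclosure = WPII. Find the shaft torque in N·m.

549 N·m

P_in = √3·V·I·cosφ = 1.732 × 208 × 366 × 0.843 = 111153 W
P_out = η·P_in = 0.872 × 111153 = 96925 W
n = 1685 rpm
ω = 2π×1685/60 = 176.5 rad/s
τ = P_out/ω = 96925/176.5 = 549 N·m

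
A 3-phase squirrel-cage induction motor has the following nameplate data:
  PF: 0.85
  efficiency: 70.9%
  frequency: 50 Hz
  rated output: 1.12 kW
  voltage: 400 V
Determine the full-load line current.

2.68 A

P_out = 1.12 kW = 1120 W
P_in = P_out / η = 1120 / 0.709 = 1580 W
I_L = P_in / (√3·V_L·cosφ) = 1580 / (1.732 × 400 × 0.85) = 2.68 A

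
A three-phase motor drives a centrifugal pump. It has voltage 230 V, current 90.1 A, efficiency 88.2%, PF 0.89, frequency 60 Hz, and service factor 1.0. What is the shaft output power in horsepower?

P_in = √3·V·I·cosφ = 1.732 × 230 × 90.1 × 0.89 = 31944 W
P_out = η·P_in = 0.882 × 31944 = 28175 W
= 28175/746 = 37.8 HP

37.8 HP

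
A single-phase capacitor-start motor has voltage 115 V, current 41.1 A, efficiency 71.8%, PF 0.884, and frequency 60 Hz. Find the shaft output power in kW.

P_in = V·I·cosφ = 115 × 41.1 × 0.884 = 4178 W
P_out = η·P_in = 0.718 × 4178 = 3000 W

3 kW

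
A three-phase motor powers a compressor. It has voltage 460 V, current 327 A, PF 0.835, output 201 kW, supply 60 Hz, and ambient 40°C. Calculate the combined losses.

P_in = √3·V·I·cosφ = 1.732×460×327×0.835 = 217540 W
P_out = 201000 W
Losses = P_in − P_out = 217540 − 201000 = 16540 W

16.5 kW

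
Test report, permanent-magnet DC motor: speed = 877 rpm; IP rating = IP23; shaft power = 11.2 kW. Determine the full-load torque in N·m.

122 N·m

ω = 2π × 877/60 = 91.84 rad/s
τ = P/ω = 11200/91.84 = 122 N·m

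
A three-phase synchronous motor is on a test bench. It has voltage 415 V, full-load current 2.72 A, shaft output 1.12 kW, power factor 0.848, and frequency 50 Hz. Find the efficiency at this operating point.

67.6 %

P_out = 1.12 kW = 1120 W
P_in = √3·V_L·I_L·cosφ = 1.732 × 415 × 2.72 × 0.848 = 1658 W
η = P_out / P_in = 1120 / 1658 = 0.676 = 67.6%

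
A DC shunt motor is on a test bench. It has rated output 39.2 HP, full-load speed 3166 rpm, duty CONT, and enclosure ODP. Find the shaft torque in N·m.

88.2 N·m

P_out = 39.2 × 746 = 29243 W
ω = 2π × 3166/60 = 331.5 rad/s
τ = P_out/ω = 29243/331.5 = 88.2 N·m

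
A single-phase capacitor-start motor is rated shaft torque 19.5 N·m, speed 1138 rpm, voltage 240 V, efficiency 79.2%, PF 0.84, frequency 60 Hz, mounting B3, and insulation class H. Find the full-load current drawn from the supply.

14.6 A

ω = 2π×1138/60 = 119.2 rad/s; P_out = τω = 19.5 × 119.2 = 2324 W
P_in = P_out / η = 2324 / 0.792 = 2934 W
I = P_in / (V·cosφ) = 2934 / (240 × 0.84) = 14.6 A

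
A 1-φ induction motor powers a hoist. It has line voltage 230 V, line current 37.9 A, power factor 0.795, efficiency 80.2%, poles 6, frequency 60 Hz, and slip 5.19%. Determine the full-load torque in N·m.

P_in = V·I·cosφ = 230 × 37.9 × 0.795 = 6930 W
P_out = η·P_in = 0.802 × 6930 = 5558 W
n_s = 120×60/6 = 1200 rpm; n = 1200×(1−0.0519) = 1138 rpm
ω = 2π×1138/60 = 119.2 rad/s
τ = P_out/ω = 5558/119.2 = 46.6 N·m

46.6 N·m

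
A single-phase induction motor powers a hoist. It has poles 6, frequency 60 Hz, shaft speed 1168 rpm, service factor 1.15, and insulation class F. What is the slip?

n_s = 120f/p = 120×60/6 = 1200 rpm
s = (n_s − n)/n_s = (1200 − 1168)/1200 = 0.0267

2.7 %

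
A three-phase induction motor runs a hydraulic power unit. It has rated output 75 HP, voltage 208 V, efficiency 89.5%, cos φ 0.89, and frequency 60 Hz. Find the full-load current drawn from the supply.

195 A

P_out = 75 × 746 = 55950 W
P_in = P_out / η = 55950 / 0.895 = 62514 W
I_L = P_in / (√3·V_L·cosφ) = 62514 / (1.732 × 208 × 0.89) = 195 A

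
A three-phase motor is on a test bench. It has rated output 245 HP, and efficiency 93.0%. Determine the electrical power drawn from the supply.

197 kW

P_out = 245 × 746 = 182770 W
P_in = P_out/η = 182770/0.93 = 196527 W = 197 kW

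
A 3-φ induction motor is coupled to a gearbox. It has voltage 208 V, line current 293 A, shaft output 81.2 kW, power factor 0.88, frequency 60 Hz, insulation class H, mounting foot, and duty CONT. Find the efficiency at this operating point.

P_out = 81.2 kW = 81200 W
P_in = √3·V_L·I_L·cosφ = 1.732 × 208 × 293 × 0.88 = 92888 W
η = P_out / P_in = 81200 / 92888 = 0.874 = 87.4%

87.4 %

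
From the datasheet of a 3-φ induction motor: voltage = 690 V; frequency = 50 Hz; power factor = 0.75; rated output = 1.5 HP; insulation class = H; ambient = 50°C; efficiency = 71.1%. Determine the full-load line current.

1.76 A

P_out = 1.5 × 746 = 1119 W
P_in = P_out / η = 1119 / 0.711 = 1574 W
I_L = P_in / (√3·V_L·cosφ) = 1574 / (1.732 × 690 × 0.75) = 1.76 A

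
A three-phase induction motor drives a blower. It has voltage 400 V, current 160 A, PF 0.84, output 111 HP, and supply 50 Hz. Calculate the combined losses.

P_in = √3·V·I·cosφ = 1.732×400×160×0.84 = 93112 W
P_out = 111×746 = 82806 W
Losses = P_in − P_out = 93112 − 82806 = 10306 W

10300 W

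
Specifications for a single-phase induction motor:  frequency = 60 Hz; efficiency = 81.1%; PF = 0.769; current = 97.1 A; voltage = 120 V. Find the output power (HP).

9.74 HP

P_in = V·I·cosφ = 120 × 97.1 × 0.769 = 8960 W
P_out = η·P_in = 0.811 × 8960 = 7267 W
= 7267/746 = 9.74 HP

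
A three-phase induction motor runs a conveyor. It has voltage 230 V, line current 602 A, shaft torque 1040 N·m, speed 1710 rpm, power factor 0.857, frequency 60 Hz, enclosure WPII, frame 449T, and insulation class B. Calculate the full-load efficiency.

90.6 %

ω = 2π × 1710/60 = 179.1 rad/s; P_out = τω = 1040 × 179.1 = 186264 W
P_in = √3·V_L·I_L·cosφ = 1.732 × 230 × 602 × 0.857 = 205520 W
η = P_out / P_in = 186264 / 205520 = 0.906 = 90.6%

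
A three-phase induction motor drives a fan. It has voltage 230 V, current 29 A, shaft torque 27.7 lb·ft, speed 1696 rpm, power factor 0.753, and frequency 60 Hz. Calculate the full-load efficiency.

76.7 %

τ = 27.7 lb·ft × 1.356 = 37.56 N·m
ω = 2π × 1696/60 = 177.6 rad/s; P_out = τω = 37.56 × 177.6 = 6671 W
P_in = √3·V_L·I_L·cosφ = 1.732 × 230 × 29 × 0.753 = 8699 W
η = P_out / P_in = 6671 / 8699 = 0.767 = 76.7%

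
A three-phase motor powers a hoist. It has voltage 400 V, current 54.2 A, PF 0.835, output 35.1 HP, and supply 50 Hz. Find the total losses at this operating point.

P_in = √3·V·I·cosφ = 1.732×400×54.2×0.835 = 31354 W
P_out = 35.1×746 = 26185 W
Losses = P_in − P_out = 31354 − 26185 = 5169 W

5170 W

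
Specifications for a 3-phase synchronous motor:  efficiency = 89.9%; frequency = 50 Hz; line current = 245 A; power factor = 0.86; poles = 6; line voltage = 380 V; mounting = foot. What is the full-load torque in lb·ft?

878 lb·ft

P_in = √3·V·I·cosφ = 1.732 × 380 × 245 × 0.86 = 138674 W
P_out = η·P_in = 0.899 × 138674 = 124668 W
n = n_s = 120×50/6 = 1000 rpm (synchronous)
ω = 2π×1000/60 = 104.7 rad/s
τ = P_out/ω = 124668/104.7 = 1191 N·m
In lb·ft: 1191/1.356 = 878 lb·ft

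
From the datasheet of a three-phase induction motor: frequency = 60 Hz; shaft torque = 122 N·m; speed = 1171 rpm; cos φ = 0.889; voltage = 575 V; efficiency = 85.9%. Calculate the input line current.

19.7 A

ω = 2π×1171/60 = 122.6 rad/s; P_out = τω = 122 × 122.6 = 14957 W
P_in = P_out / η = 14957 / 0.859 = 17412 W
I_L = P_in / (√3·V_L·cosφ) = 17412 / (1.732 × 575 × 0.889) = 19.7 A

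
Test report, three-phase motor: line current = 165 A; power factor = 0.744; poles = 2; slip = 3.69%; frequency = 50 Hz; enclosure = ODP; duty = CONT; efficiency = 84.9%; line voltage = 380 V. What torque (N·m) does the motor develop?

P_in = √3·V·I·cosφ = 1.732 × 380 × 165 × 0.744 = 80796 W
P_out = η·P_in = 0.849 × 80796 = 68596 W
n_s = 120×50/2 = 3000 rpm; n = 3000×(1−0.0369) = 2889 rpm
ω = 2π×2889/60 = 302.5 rad/s
τ = P_out/ω = 68596/302.5 = 227 N·m

227 N·m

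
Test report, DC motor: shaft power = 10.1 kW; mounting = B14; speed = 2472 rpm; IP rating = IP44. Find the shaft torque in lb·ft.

28.8 lb·ft

ω = 2π × 2472/60 = 258.9 rad/s
τ = P/ω = 10100/258.9 = 39.01 N·m
In lb·ft: 39.01/1.356 = 28.8 lb·ft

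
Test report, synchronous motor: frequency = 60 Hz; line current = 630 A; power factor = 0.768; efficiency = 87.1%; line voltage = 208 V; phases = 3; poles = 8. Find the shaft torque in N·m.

1610 N·m

P_in = √3·V·I·cosφ = 1.732 × 208 × 630 × 0.768 = 174306 W
P_out = η·P_in = 0.871 × 174306 = 151821 W
n = n_s = 120×60/8 = 900 rpm (synchronous)
ω = 2π×900/60 = 94.25 rad/s
τ = P_out/ω = 151821/94.25 = 1610 N·m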